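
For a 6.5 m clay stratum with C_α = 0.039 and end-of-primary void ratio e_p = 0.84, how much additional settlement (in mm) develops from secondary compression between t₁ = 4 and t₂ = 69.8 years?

S_s ≈ 171 mm

Secondary compression: S_s = C_α·H/(1+e_p)·log₁₀(t₂/t₁)
S_s = 0.039×6.5/(1+0.84)×log₁₀(69.8/4)
    = 0.1378 × 1.242 = 0.1711 m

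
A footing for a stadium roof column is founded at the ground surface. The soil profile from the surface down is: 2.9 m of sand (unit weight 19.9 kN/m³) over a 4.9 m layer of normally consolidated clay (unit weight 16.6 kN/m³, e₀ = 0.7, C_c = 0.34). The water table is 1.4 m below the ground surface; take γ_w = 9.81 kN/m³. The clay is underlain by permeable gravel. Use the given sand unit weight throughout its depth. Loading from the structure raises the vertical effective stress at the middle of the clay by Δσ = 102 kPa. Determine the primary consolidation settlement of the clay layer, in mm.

Mid-depth of clay below the ground surface: z = 2.9 + 4.9/2 = 5.35 m.
Total vertical stress at mid-clay: σ_v = 19.9×2.9 + 16.6×2.45 = 98.38 kPa.
Pore pressure: u = 9.81×(5.35 − 1.4) = 38.75 kPa.
Initial effective stress: σ'_0 = σ_v − u = 98.38 − 38.75 = 59.63 kPa.
Final effective stress: σ'_f = σ'_0 + Δσ = 59.63 + 102 = 161.63 kPa.
Normally consolidated clay, so the full stress increment lies on the virgin compression line:
S_c = C_c·H/(1+e₀)·log₁₀(σ'_f/σ'_0) = 0.34×4.9/(1+0.7)×log₁₀(161.63/59.63)
    = 0.98 × 0.43306 = 0.4244 m

S_c ≈ 424 mm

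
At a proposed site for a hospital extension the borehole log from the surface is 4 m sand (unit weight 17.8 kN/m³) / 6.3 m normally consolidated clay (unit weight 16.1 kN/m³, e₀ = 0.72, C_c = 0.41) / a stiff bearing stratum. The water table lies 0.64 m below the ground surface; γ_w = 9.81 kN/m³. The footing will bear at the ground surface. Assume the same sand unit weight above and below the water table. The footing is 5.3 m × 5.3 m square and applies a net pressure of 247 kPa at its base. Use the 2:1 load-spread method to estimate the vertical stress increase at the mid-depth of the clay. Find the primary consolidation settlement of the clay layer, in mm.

S_c ≈ 373 mm

Mid-depth of clay below the ground surface: z = 4 + 6.3/2 = 7.15 m.
Total vertical stress at mid-clay: σ_v = 17.8×4 + 16.1×3.15 = 121.92 kPa.
Pore pressure: u = 9.81×(7.15 − 0.64) = 63.863 kPa.
Initial effective stress: σ'_0 = σ_v − u = 121.92 − 63.863 = 58.057 kPa.
Stress increase at mid-clay by the 2:1 spreading method:
Δσ = qBL/((B+z)(L+z)) = 247×5.3×5.3/((5.3+7.15)(5.3+7.15)) = 44.762 kPa
Final effective stress: σ'_f = σ'_0 + Δσ = 58.057 + 44.762 = 102.82 kPa.
Normally consolidated clay, so the full stress increment lies on the virgin compression line:
S_c = C_c·H/(1+e₀)·log₁₀(σ'_f/σ'_0) = 0.41×6.3/(1+0.72)×log₁₀(102.82/58.057)
    = 1.5017 × 0.24822 = 0.3728 m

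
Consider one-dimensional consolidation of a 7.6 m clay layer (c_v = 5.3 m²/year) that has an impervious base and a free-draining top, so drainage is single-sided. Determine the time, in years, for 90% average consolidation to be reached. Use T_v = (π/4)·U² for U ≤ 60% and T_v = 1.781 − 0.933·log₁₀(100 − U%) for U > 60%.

t ≈ 9.24 years

Drainage path length: H_d = H = 7.6 m (single drainage).
U > 60%: T_v = 1.781 − 0.933·log₁₀(100 − 90) = 0.848.
t = T_v·H_d²/c_v = 0.848×7.6²/5.3 = 9.242 years.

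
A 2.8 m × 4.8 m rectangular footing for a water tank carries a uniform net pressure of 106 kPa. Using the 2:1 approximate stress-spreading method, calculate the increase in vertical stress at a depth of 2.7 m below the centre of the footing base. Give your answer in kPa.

By the 2:1 method the load spreads at 1 horizontal : 2 vertical, so at depth z the loaded area has grown by z in each plan dimension:
Δσ = qBL/((B+z)(L+z)) = 106×2.8×4.8/((2.8+2.7)(4.8+2.7)) = 34.537 kPa

Δσ_z ≈ 34.5 kPa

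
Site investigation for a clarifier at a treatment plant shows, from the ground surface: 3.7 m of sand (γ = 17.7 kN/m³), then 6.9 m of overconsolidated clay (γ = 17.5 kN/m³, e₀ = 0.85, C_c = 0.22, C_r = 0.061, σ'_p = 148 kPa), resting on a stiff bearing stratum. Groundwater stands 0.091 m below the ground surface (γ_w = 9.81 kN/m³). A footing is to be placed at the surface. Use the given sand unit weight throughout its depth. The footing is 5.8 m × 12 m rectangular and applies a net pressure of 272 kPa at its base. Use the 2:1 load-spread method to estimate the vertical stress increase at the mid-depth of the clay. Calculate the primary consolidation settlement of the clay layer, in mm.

Mid-depth of clay below the ground surface: z = 3.7 + 6.9/2 = 7.15 m.
Total vertical stress at mid-clay: σ_v = 17.7×3.7 + 17.5×3.45 = 125.86 kPa.
Pore pressure: u = 9.81×(7.15 − 0.091) = 69.249 kPa.
Initial effective stress: σ'_0 = σ_v − u = 125.86 − 69.249 = 56.611 kPa.
Stress increase at mid-clay by the 2:1 spreading method:
Δσ = qBL/((B+z)(L+z)) = 272×5.8×12/((5.8+7.15)(12+7.15)) = 76.338 kPa
Final effective stress: σ'_f = 56.611 + 76.338 = 132.95 kPa.
σ'_f = 132.95 ≤ σ'_p = 148 kPa, so the clay remains overconsolidated and only the recompression index applies:
S_c = C_r·H/(1+e₀)·log₁₀(σ'_f/σ'_0) = 0.061×6.9/1.85×log₁₀(132.95/56.611)
    = 0.22751 × 0.37079 = 0.08436 m

S_c ≈ 84.4 mm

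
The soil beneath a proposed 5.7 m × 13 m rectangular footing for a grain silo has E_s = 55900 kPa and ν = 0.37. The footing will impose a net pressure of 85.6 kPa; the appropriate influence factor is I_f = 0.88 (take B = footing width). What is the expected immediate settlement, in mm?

S_e ≈ 6.63 mm

Immediate (elastic) settlement: S_e = q·B·(1−ν²)/E_s · I_f.
S_e = 85.6 × 5.7 × (1 − 0.37²) / 55900 × 0.88
    = 85.6 × 5.7 × 0.8631 / 55900 × 0.88
    = 0.006629 m = 6.629 mm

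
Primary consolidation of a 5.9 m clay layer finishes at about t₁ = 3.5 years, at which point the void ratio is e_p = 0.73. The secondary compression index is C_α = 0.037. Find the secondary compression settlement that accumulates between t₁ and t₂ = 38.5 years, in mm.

Secondary compression: S_s = C_α·H/(1+e_p)·log₁₀(t₂/t₁)
S_s = 0.037×5.9/(1+0.73)×log₁₀(38.5/3.5)
    = 0.1262 × 1.041 = 0.1314 m

S_s ≈ 131 mm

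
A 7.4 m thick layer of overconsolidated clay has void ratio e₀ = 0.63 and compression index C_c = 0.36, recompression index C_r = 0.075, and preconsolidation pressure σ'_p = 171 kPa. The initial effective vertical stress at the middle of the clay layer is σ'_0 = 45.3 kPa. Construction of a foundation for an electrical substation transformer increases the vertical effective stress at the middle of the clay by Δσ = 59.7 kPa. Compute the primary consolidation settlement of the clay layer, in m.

Final effective stress: σ'_f = 45.3 + 59.7 = 105 kPa.
σ'_f = 105 ≤ σ'_p = 171 kPa, so the clay remains overconsolidated and only the recompression index applies:
S_c = C_r·H/(1+e₀)·log₁₀(σ'_f/σ'_0) = 0.075×7.4/1.63×log₁₀(105/45.3)
    = 0.34049 × 0.36509 = 0.1243 m

S_c ≈ 0.124 m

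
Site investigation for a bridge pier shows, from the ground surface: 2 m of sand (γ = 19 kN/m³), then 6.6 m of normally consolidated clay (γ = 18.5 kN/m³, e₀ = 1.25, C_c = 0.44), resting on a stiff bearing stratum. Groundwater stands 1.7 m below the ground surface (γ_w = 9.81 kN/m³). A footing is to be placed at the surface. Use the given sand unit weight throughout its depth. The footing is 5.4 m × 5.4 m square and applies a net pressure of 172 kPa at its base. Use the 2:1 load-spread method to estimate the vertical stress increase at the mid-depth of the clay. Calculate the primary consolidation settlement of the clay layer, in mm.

Mid-depth of clay below the ground surface: z = 2 + 6.6/2 = 5.3 m.
Total vertical stress at mid-clay: σ_v = 19×2 + 18.5×3.3 = 99.05 kPa.
Pore pressure: u = 9.81×(5.3 − 1.7) = 35.316 kPa.
Initial effective stress: σ'_0 = σ_v − u = 99.05 − 35.316 = 63.734 kPa.
Stress increase at mid-clay by the 2:1 spreading method:
Δσ = qBL/((B+z)(L+z)) = 172×5.4×5.4/((5.4+5.3)(5.4+5.3)) = 43.807 kPa
Final effective stress: σ'_f = σ'_0 + Δσ = 63.734 + 43.807 = 107.54 kPa.
Normally consolidated clay, so the full stress increment lies on the virgin compression line:
S_c = C_c·H/(1+e₀)·log₁₀(σ'_f/σ'_0) = 0.44×6.6/(1+1.25)×log₁₀(107.54/63.734)
    = 1.2907 × 0.2272 = 0.2932 m

S_c ≈ 293 mm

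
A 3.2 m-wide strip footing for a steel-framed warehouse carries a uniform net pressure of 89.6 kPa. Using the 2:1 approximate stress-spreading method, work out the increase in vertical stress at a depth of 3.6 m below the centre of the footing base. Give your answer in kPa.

Δσ_z ≈ 42.2 kPa

By the 2:1 method the load spreads at 1 horizontal : 2 vertical, so at depth z the loaded area has grown by z in each plan dimension:
Δσ = qB/(B+z) = 89.6×3.2/(3.2+3.6) = 42.165 kPa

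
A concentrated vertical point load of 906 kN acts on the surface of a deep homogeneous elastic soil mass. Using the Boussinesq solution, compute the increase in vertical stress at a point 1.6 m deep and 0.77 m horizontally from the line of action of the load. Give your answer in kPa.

Δσ_z ≈ 100 kPa

Boussinesq vertical stress below a point load on an elastic half-space:
Δσ_z = 3P/(2πz²) · [1 + (r/z)²]^(−5/2)
r/z = 0.77/1.6 = 0.48125; [1+(r/z)²]^(−5/2) = 0.59405.
Δσ_z = 3×906/(2π×1.6²) × 0.59405 = 168.98 × 0.59405 = 100.4 kPa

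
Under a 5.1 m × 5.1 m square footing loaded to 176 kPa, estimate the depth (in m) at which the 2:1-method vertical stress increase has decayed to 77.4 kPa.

z ≈ 2.59 m

2:1 spreading — at depth z the loaded area has grown by z in each plan dimension:
qB²/(B+z)² = Δσ_z ⇒ z = B(√(q/Δσ_z) − 1) = 5.1×(√(176/77.4) − 1) = 2.591 m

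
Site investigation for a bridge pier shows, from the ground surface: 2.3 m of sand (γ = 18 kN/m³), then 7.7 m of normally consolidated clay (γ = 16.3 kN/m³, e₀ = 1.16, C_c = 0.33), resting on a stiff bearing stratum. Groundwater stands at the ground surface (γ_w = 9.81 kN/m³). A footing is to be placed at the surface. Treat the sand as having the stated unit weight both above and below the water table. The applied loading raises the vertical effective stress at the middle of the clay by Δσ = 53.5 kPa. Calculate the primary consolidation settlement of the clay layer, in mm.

S_c ≈ 408 mm

Mid-depth of clay below the ground surface: z = 2.3 + 7.7/2 = 6.15 m.
Total vertical stress at mid-clay: σ_v = 18×2.3 + 16.3×3.85 = 104.16 kPa.
Pore pressure: u = 9.81×(6.15 − 0) = 60.332 kPa.
Initial effective stress: σ'_0 = σ_v − u = 104.16 − 60.332 = 43.828 kPa.
Final effective stress: σ'_f = σ'_0 + Δσ = 43.828 + 53.5 = 97.328 kPa.
Normally consolidated clay, so the full stress increment lies on the virgin compression line:
S_c = C_c·H/(1+e₀)·log₁₀(σ'_f/σ'_0) = 0.33×7.7/(1+1.16)×log₁₀(97.328/43.828)
    = 1.1764 × 0.34649 = 0.4076 m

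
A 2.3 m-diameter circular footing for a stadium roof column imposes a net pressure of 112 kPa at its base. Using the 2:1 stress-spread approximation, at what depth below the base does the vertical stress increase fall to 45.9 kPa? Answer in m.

2:1 spreading — at depth z the loaded area has grown by z in each plan dimension:
qD²/(D+z)² = Δσ_z ⇒ z = D(√(q/Δσ_z) − 1) = 2.3×(√(112/45.9) − 1) = 1.293 m

z ≈ 1.29 m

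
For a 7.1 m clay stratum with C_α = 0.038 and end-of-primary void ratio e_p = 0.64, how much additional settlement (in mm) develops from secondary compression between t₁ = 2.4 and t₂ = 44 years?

Secondary compression: S_s = C_α·H/(1+e_p)·log₁₀(t₂/t₁)
S_s = 0.038×7.1/(1+0.64)×log₁₀(44/2.4)
    = 0.1645 × 1.263 = 0.2078 m

S_s ≈ 208 mm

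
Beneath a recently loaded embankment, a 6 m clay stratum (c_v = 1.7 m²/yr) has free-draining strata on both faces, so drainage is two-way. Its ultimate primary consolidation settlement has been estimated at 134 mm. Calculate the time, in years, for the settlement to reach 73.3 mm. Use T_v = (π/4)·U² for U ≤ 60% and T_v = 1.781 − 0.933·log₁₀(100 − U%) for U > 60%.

t ≈ 1.24 years

Drainage path length: H_d = H/2 = 3 m (double drainage).
U = S(t)/S_ult = 73.3/134 = 0.547.
U ≤ 60%: T_v = (π/4)·U² = (π/4)×0.54701² = 0.23501.
t = T_v·H_d²/c_v = 0.23501×3²/1.7 = 1.244 years.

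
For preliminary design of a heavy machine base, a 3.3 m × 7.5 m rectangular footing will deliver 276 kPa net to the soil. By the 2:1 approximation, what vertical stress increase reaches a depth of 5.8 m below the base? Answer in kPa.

By the 2:1 method the load spreads at 1 horizontal : 2 vertical, so at depth z the loaded area has grown by z in each plan dimension:
Δσ = qBL/((B+z)(L+z)) = 276×3.3×7.5/((3.3+5.8)(7.5+5.8)) = 56.441 kPa

Δσ_z ≈ 56.4 kPa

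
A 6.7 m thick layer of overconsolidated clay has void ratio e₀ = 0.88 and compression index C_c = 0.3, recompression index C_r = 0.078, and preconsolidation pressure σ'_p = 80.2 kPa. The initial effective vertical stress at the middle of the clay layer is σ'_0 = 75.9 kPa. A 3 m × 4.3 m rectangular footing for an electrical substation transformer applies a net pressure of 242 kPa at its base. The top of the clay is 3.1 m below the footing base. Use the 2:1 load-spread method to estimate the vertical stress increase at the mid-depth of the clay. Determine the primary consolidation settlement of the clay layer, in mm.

Mid-depth of clay below the footing base: z = 3.1 + 6.7/2 = 6.45 m.
Stress increase at mid-clay by the 2:1 spreading method:
Δσ = qBL/((B+z)(L+z)) = 242×3×4.3/((3+6.45)(4.3+6.45)) = 30.73 kPa
Final effective stress: σ'_f = 75.9 + 30.73 = 106.63 kPa.
σ'_f = 106.63 > σ'_p = 80.2 kPa, so the stress path crosses the preconsolidation pressure — recompression up to σ'_p, then virgin compression beyond:
S_c = H/(1+e₀)·[C_r·log₁₀(σ'_p/σ'_0) + C_c·log₁₀(σ'_f/σ'_p)]
    = 6.7/1.88 × [0.078×log₁₀(80.2/75.9) + 0.3×log₁₀(106.63/80.2)]
    = 3.5638 × [0.0018667 + 0.037112] = 0.1389 m

S_c ≈ 139 mm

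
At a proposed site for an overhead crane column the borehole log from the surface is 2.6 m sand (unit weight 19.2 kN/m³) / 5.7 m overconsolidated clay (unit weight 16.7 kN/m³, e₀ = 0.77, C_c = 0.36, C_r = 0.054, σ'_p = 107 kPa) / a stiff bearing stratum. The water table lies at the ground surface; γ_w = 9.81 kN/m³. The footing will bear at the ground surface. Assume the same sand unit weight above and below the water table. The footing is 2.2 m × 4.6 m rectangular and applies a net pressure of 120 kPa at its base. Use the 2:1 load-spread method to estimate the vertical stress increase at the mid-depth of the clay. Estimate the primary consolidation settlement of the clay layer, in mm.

S_c ≈ 23.1 mm

Mid-depth of clay below the ground surface: z = 2.6 + 5.7/2 = 5.45 m.
Total vertical stress at mid-clay: σ_v = 19.2×2.6 + 16.7×2.85 = 97.515 kPa.
Pore pressure: u = 9.81×(5.45 − 0) = 53.465 kPa.
Initial effective stress: σ'_0 = σ_v − u = 97.515 − 53.465 = 44.05 kPa.
Stress increase at mid-clay by the 2:1 spreading method:
Δσ = qBL/((B+z)(L+z)) = 120×2.2×4.6/((2.2+5.45)(4.6+5.45)) = 15.796 kPa
Final effective stress: σ'_f = 44.05 + 15.796 = 59.846 kPa.
σ'_f = 59.846 ≤ σ'_p = 107 kPa, so the clay remains overconsolidated and only the recompression index applies:
S_c = C_r·H/(1+e₀)·log₁₀(σ'_f/σ'_0) = 0.054×5.7/1.77×log₁₀(59.846/44.05)
    = 0.1739 × 0.13309 = 0.02314 m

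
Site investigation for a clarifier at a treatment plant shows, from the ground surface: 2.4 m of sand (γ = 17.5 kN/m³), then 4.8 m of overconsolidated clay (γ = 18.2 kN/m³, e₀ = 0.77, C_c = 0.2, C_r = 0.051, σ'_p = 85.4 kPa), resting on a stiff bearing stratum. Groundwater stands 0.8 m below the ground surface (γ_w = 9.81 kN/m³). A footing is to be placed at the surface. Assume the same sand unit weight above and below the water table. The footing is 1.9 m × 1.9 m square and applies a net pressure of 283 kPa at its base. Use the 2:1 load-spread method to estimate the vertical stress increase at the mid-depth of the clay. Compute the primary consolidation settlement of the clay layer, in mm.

S_c ≈ 24 mm

Mid-depth of clay below the ground surface: z = 2.4 + 4.8/2 = 4.8 m.
Total vertical stress at mid-clay: σ_v = 17.5×2.4 + 18.2×2.4 = 85.68 kPa.
Pore pressure: u = 9.81×(4.8 − 0.8) = 39.24 kPa.
Initial effective stress: σ'_0 = σ_v − u = 85.68 − 39.24 = 46.44 kPa.
Stress increase at mid-clay by the 2:1 spreading method:
Δσ = qBL/((B+z)(L+z)) = 283×1.9×1.9/((1.9+4.8)(1.9+4.8)) = 22.759 kPa
Final effective stress: σ'_f = 46.44 + 22.759 = 69.199 kPa.
σ'_f = 69.199 ≤ σ'_p = 85.4 kPa, so the clay remains overconsolidated and only the recompression index applies:
S_c = C_r·H/(1+e₀)·log₁₀(σ'_f/σ'_0) = 0.051×4.8/1.77×log₁₀(69.199/46.44)
    = 0.13831 × 0.17321 = 0.02396 m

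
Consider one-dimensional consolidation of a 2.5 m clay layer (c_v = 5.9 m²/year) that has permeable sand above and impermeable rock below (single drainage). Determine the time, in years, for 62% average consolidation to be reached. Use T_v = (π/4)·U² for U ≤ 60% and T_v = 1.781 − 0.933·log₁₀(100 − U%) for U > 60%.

Drainage path length: H_d = H = 2.5 m (single drainage).
U > 60%: T_v = 1.781 − 0.933·log₁₀(100 − 62) = 0.30706.
t = T_v·H_d²/c_v = 0.30706×2.5²/5.9 = 0.3253 years.

t ≈ 0.325 years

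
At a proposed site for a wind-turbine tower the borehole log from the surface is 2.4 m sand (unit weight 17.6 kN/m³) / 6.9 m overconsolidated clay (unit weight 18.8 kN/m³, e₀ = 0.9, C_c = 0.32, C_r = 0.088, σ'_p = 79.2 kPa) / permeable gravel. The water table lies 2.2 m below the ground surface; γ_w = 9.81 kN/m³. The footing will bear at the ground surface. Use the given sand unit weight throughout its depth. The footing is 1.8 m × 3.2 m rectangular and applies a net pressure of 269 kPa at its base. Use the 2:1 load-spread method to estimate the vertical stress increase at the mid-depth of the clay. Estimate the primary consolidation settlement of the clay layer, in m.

S_c ≈ 0.0993 m

Mid-depth of clay below the ground surface: z = 2.4 + 6.9/2 = 5.85 m.
Total vertical stress at mid-clay: σ_v = 17.6×2.4 + 18.8×3.45 = 107.1 kPa.
Pore pressure: u = 9.81×(5.85 − 2.2) = 35.806 kPa.
Initial effective stress: σ'_0 = σ_v − u = 107.1 − 35.806 = 71.294 kPa.
Stress increase at mid-clay by the 2:1 spreading method:
Δσ = qBL/((B+z)(L+z)) = 269×1.8×3.2/((1.8+5.85)(3.2+5.85)) = 22.38 kPa
Final effective stress: σ'_f = 71.294 + 22.38 = 93.674 kPa.
σ'_f = 93.674 > σ'_p = 79.2 kPa, so the stress path crosses the preconsolidation pressure — recompression up to σ'_p, then virgin compression beyond:
S_c = H/(1+e₀)·[C_r·log₁₀(σ'_p/σ'_0) + C_c·log₁₀(σ'_f/σ'_p)]
    = 6.9/1.9 × [0.088×log₁₀(79.2/71.294) + 0.32×log₁₀(93.674/79.2)]
    = 3.6316 × [0.0040192 + 0.023326] = 0.09931 m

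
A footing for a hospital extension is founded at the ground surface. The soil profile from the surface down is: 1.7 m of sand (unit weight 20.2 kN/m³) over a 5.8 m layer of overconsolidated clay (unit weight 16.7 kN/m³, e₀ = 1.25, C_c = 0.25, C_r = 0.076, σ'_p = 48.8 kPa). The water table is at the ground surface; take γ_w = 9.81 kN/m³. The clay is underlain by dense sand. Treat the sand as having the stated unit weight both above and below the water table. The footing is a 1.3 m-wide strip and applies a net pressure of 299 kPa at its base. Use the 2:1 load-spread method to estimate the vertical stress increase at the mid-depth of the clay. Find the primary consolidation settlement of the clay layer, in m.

S_c ≈ 0.233 m

Mid-depth of clay below the ground surface: z = 1.7 + 5.8/2 = 4.6 m.
Total vertical stress at mid-clay: σ_v = 20.2×1.7 + 16.7×2.9 = 82.77 kPa.
Pore pressure: u = 9.81×(4.6 − 0) = 45.126 kPa.
Initial effective stress: σ'_0 = σ_v − u = 82.77 − 45.126 = 37.644 kPa.
Stress increase at mid-clay by the 2:1 spreading method:
Δσ = qB/(B+z) = 299×1.3/(1.3+4.6) = 65.881 kPa
Final effective stress: σ'_f = 37.644 + 65.881 = 103.53 kPa.
σ'_f = 103.53 > σ'_p = 48.8 kPa, so the stress path crosses the preconsolidation pressure — recompression up to σ'_p, then virgin compression beyond:
S_c = H/(1+e₀)·[C_r·log₁₀(σ'_p/σ'_0) + C_c·log₁₀(σ'_f/σ'_p)]
    = 5.8/2.25 × [0.076×log₁₀(48.8/37.644) + 0.25×log₁₀(103.53/48.8)]
    = 2.5778 × [0.008567 + 0.081662] = 0.2326 m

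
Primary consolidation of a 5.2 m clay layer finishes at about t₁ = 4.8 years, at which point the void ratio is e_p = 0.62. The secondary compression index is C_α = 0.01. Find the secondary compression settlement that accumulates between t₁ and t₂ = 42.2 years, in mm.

S_s ≈ 30.3 mm

Secondary compression: S_s = C_α·H/(1+e_p)·log₁₀(t₂/t₁)
S_s = 0.01×5.2/(1+0.62)×log₁₀(42.2/4.8)
    = 0.0321 × 0.9441 = 0.0303 m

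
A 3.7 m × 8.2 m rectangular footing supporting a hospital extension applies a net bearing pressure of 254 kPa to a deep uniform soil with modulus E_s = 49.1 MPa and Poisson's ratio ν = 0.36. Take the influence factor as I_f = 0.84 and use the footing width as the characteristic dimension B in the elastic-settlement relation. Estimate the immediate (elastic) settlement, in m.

Immediate (elastic) settlement: S_e = q·B·(1−ν²)/E_s · I_f.
E_s = 49.1 MPa = 49100 kPa.
S_e = 254 × 3.7 × (1 − 0.36²) / 49100 × 0.84
    = 254 × 3.7 × 0.8704 / 49100 × 0.84
    = 0.01399 m

S_e ≈ 0.014 m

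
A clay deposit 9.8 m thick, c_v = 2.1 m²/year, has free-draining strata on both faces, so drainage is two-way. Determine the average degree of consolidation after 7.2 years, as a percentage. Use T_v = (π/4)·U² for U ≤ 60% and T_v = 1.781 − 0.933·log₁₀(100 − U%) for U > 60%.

U ≈ 82.9 %

Drainage path length: H_d = H/2 = 4.9 m (double drainage).
T_v = c_v·t/H_d² = 2.1×7.2/4.9² = 0.62974.
T_v = 0.62974 corresponds to the U > 60% branch:
U = 1 − 10^((1.781 − T_v)/0.933)/100 = 0.8286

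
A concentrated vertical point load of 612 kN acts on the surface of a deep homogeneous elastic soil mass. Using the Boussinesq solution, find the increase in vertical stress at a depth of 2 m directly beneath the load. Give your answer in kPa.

Δσ_z ≈ 73.1 kPa

Boussinesq vertical stress below a point load on an elastic half-space:
Δσ_z = 3P/(2πz²) · [1 + (r/z)²]^(−5/2)
r/z = 0/2 = 0; [1+(r/z)²]^(−5/2) = 1.
Δσ_z = 3×612/(2π×2²) × 1 = 73.052 × 1 = 73.05 kPa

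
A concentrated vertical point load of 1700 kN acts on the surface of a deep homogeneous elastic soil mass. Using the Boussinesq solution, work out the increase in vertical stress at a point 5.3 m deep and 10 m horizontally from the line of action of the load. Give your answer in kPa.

Δσ_z ≈ 0.651 kPa

Boussinesq vertical stress below a point load on an elastic half-space:
Δσ_z = 3P/(2πz²) · [1 + (r/z)²]^(−5/2)
r/z = 10/5.3 = 1.8868; [1+(r/z)²]^(−5/2) = 0.022521.
Δσ_z = 3×1700/(2π×5.3²) × 0.022521 = 28.896 × 0.022521 = 0.6508 kPa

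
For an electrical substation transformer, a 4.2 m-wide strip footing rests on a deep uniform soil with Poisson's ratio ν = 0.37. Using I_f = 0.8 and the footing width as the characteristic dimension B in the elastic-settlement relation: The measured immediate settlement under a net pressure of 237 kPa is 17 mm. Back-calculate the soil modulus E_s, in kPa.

E_s ≈ 40400 kPa

S_e = q·B·(1−ν²)/E_s · I_f  ⇒  E_s = q·B·(1−ν²)·I_f / S_e.
E_s = 237 × 4.2 × 0.8631 × 0.8 / 0.017 = 40430 kPa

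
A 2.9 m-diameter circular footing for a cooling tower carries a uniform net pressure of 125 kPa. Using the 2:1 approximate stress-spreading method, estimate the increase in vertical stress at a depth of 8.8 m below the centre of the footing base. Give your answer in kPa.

By the 2:1 method the load spreads at 1 horizontal : 2 vertical, so at depth z the loaded area has grown by z in each plan dimension:
Δσ ≈ qD²/(D+z)² = 125×2.9²/(2.9+8.8)² = 7.6795 kPa

Δσ_z ≈ 7.68 kPa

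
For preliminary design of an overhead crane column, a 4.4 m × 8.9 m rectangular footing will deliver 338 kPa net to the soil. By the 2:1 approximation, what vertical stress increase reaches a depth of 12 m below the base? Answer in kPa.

By the 2:1 method the load spreads at 1 horizontal : 2 vertical, so at depth z the loaded area has grown by z in each plan dimension:
Δσ = qBL/((B+z)(L+z)) = 338×4.4×8.9/((4.4+12)(8.9+12)) = 38.616 kPa

Δσ_z ≈ 38.6 kPa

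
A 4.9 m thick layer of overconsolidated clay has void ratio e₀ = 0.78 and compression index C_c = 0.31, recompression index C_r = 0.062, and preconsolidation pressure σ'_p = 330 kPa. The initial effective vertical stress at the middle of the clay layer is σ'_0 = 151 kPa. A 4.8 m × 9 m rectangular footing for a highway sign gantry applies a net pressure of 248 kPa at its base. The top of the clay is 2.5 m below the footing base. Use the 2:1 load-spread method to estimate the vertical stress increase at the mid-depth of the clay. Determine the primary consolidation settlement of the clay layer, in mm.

S_c ≈ 31.1 mm

Mid-depth of clay below the footing base: z = 2.5 + 4.9/2 = 4.95 m.
Stress increase at mid-clay by the 2:1 spreading method:
Δσ = qBL/((B+z)(L+z)) = 248×4.8×9/((4.8+4.95)(9+4.95)) = 78.769 kPa
Final effective stress: σ'_f = 151 + 78.769 = 229.77 kPa.
σ'_f = 229.77 ≤ σ'_p = 330 kPa, so the clay remains overconsolidated and only the recompression index applies:
S_c = C_r·H/(1+e₀)·log₁₀(σ'_f/σ'_0) = 0.062×4.9/1.78×log₁₀(229.77/151)
    = 0.17067 × 0.18232 = 0.03112 m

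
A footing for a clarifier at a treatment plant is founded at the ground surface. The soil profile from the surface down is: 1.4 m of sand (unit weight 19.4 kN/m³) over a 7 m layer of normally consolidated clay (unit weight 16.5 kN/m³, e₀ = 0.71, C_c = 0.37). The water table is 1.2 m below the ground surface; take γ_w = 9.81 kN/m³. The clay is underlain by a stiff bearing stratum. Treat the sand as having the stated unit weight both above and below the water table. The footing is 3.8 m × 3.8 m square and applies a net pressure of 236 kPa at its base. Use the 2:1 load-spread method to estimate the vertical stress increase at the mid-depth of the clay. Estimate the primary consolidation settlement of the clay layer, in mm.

Mid-depth of clay below the ground surface: z = 1.4 + 7/2 = 4.9 m.
Total vertical stress at mid-clay: σ_v = 19.4×1.4 + 16.5×3.5 = 84.91 kPa.
Pore pressure: u = 9.81×(4.9 − 1.2) = 36.297 kPa.
Initial effective stress: σ'_0 = σ_v − u = 84.91 − 36.297 = 48.613 kPa.
Stress increase at mid-clay by the 2:1 spreading method:
Δσ = qBL/((B+z)(L+z)) = 236×3.8×3.8/((3.8+4.9)(3.8+4.9)) = 45.024 kPa
Final effective stress: σ'_f = σ'_0 + Δσ = 48.613 + 45.024 = 93.637 kPa.
Normally consolidated clay, so the full stress increment lies on the virgin compression line:
S_c = C_c·H/(1+e₀)·log₁₀(σ'_f/σ'_0) = 0.37×7/(1+0.71)×log₁₀(93.637/48.613)
    = 1.5146 × 0.2847 = 0.4312 m

S_c ≈ 431 mm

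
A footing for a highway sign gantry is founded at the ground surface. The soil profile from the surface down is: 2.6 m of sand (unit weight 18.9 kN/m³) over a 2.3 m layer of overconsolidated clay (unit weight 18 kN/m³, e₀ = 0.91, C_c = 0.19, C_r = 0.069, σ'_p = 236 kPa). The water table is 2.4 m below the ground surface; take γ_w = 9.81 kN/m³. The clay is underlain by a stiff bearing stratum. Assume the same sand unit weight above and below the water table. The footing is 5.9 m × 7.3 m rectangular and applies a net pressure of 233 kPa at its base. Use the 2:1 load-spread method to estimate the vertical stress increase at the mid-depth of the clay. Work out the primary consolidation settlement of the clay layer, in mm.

S_c ≈ 35.3 mm

Mid-depth of clay below the ground surface: z = 2.6 + 2.3/2 = 3.75 m.
Total vertical stress at mid-clay: σ_v = 18.9×2.6 + 18×1.15 = 69.84 kPa.
Pore pressure: u = 9.81×(3.75 − 2.4) = 13.244 kPa.
Initial effective stress: σ'_0 = σ_v − u = 69.84 − 13.244 = 56.596 kPa.
Stress increase at mid-clay by the 2:1 spreading method:
Δσ = qBL/((B+z)(L+z)) = 233×5.9×7.3/((5.9+3.75)(7.3+3.75)) = 94.111 kPa
Final effective stress: σ'_f = 56.596 + 94.111 = 150.71 kPa.
σ'_f = 150.71 ≤ σ'_p = 236 kPa, so the clay remains overconsolidated and only the recompression index applies:
S_c = C_r·H/(1+e₀)·log₁₀(σ'_f/σ'_0) = 0.069×2.3/1.91×log₁₀(150.71/56.596)
    = 0.08309 × 0.42536 = 0.03534 m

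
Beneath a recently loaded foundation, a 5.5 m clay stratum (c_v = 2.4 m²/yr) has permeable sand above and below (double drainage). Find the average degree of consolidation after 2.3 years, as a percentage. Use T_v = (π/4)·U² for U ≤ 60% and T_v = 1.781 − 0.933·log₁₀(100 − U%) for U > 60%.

U ≈ 86.6 %

Drainage path length: H_d = H/2 = 2.75 m (double drainage).
T_v = c_v·t/H_d² = 2.4×2.3/2.75² = 0.72992.
T_v = 0.72992 corresponds to the U > 60% branch:
U = 1 − 10^((1.781 − T_v)/0.933)/100 = 0.8662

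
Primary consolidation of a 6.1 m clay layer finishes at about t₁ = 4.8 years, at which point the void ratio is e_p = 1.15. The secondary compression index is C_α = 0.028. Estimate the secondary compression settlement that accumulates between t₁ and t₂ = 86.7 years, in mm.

S_s ≈ 99.8 mm

Secondary compression: S_s = C_α·H/(1+e_p)·log₁₀(t₂/t₁)
S_s = 0.028×6.1/(1+1.15)×log₁₀(86.7/4.8)
    = 0.07944 × 1.257 = 0.09984 m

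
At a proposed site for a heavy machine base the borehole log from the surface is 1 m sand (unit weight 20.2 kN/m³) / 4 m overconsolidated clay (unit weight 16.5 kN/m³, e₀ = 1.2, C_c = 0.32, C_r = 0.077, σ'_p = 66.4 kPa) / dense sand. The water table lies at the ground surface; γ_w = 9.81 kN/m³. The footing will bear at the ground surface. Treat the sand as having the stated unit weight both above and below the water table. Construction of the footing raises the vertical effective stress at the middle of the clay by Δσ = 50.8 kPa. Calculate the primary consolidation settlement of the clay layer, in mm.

S_c ≈ 91.8 mm

Mid-depth of clay below the ground surface: z = 1 + 4/2 = 3 m.
Total vertical stress at mid-clay: σ_v = 20.2×1 + 16.5×2 = 53.2 kPa.
Pore pressure: u = 9.81×(3 − 0) = 29.43 kPa.
Initial effective stress: σ'_0 = σ_v − u = 53.2 − 29.43 = 23.77 kPa.
Final effective stress: σ'_f = 23.77 + 50.8 = 74.57 kPa.
σ'_f = 74.57 > σ'_p = 66.4 kPa, so the stress path crosses the preconsolidation pressure — recompression up to σ'_p, then virgin compression beyond:
S_c = H/(1+e₀)·[C_r·log₁₀(σ'_p/σ'_0) + C_c·log₁₀(σ'_f/σ'_p)]
    = 4/2.2 × [0.077×log₁₀(66.4/23.77) + 0.32×log₁₀(74.57/66.4)]
    = 1.8182 × [0.034353 + 0.016127] = 0.09178 m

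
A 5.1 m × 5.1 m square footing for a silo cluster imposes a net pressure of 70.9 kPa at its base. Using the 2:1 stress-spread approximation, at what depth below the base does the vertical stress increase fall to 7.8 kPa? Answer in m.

2:1 spreading — at depth z the loaded area has grown by z in each plan dimension:
qB²/(B+z)² = Δσ_z ⇒ z = B(√(q/Δσ_z) − 1) = 5.1×(√(70.9/7.8) − 1) = 10.28 m

z ≈ 10.3 m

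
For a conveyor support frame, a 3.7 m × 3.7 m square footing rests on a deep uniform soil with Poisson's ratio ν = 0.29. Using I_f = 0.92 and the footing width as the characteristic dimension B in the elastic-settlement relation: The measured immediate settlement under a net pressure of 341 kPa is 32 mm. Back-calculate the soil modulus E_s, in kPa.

S_e = q·B·(1−ν²)/E_s · I_f  ⇒  E_s = q·B·(1−ν²)·I_f / S_e.
E_s = 341 × 3.7 × 0.9159 × 0.92 / 0.032 = 33220 kPa

E_s ≈ 33200 kPa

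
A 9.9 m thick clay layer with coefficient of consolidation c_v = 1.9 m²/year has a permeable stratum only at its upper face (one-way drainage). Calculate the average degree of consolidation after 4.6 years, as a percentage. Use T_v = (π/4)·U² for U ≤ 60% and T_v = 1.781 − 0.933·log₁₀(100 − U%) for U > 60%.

U ≈ 33.7 %

Drainage path length: H_d = H = 9.9 m (single drainage).
T_v = c_v·t/H_d² = 1.9×4.6/9.9² = 0.089175.
T_v = 0.089175 corresponds to the U ≤ 60% branch:
U = √(4T_v/π) = 0.337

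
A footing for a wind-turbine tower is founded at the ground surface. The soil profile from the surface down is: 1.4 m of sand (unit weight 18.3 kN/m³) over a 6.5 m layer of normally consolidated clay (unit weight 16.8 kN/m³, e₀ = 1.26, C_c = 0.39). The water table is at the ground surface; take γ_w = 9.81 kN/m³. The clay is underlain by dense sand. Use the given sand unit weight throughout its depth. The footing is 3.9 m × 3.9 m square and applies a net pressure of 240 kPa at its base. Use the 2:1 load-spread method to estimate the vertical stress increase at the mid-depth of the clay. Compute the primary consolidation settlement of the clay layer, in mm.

S_c ≈ 435 mm

Mid-depth of clay below the ground surface: z = 1.4 + 6.5/2 = 4.65 m.
Total vertical stress at mid-clay: σ_v = 18.3×1.4 + 16.8×3.25 = 80.22 kPa.
Pore pressure: u = 9.81×(4.65 − 0) = 45.617 kPa.
Initial effective stress: σ'_0 = σ_v − u = 80.22 − 45.617 = 34.603 kPa.
Stress increase at mid-clay by the 2:1 spreading method:
Δσ = qBL/((B+z)(L+z)) = 240×3.9×3.9/((3.9+4.65)(3.9+4.65)) = 49.935 kPa
Final effective stress: σ'_f = σ'_0 + Δσ = 34.603 + 49.935 = 84.538 kPa.
Normally consolidated clay, so the full stress increment lies on the virgin compression line:
S_c = C_c·H/(1+e₀)·log₁₀(σ'_f/σ'_0) = 0.39×6.5/(1+1.26)×log₁₀(84.538/34.603)
    = 1.1217 × 0.38794 = 0.4352 m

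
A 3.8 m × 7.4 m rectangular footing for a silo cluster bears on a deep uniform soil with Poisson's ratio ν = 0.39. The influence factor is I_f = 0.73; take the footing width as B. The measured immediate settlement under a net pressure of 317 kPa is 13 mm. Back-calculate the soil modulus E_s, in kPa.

S_e = q·B·(1−ν²)/E_s · I_f  ⇒  E_s = q·B·(1−ν²)·I_f / S_e.
E_s = 317 × 3.8 × 0.8479 × 0.73 / 0.013 = 57350 kPa

E_s ≈ 57400 kPa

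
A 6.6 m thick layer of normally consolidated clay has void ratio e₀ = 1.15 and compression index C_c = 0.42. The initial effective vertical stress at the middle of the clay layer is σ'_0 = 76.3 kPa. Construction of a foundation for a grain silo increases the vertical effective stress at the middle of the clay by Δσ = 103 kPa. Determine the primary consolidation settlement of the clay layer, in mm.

S_c ≈ 478 mm

Final effective stress: σ'_f = σ'_0 + Δσ = 76.3 + 103 = 179.3 kPa.
Normally consolidated clay, so the full stress increment lies on the virgin compression line:
S_c = C_c·H/(1+e₀)·log₁₀(σ'_f/σ'_0) = 0.42×6.6/(1+1.15)×log₁₀(179.3/76.3)
    = 1.2893 × 0.37106 = 0.4784 m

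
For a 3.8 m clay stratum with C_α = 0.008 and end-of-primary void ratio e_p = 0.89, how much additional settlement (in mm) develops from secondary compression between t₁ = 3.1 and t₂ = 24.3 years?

S_s ≈ 14.4 mm

Secondary compression: S_s = C_α·H/(1+e_p)·log₁₀(t₂/t₁)
S_s = 0.008×3.8/(1+0.89)×log₁₀(24.3/3.1)
    = 0.01608 × 0.8942 = 0.01438 m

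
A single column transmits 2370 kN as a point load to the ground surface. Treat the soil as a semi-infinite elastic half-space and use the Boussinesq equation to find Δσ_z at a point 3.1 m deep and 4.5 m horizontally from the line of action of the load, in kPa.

Δσ_z ≈ 6.92 kPa

Boussinesq vertical stress below a point load on an elastic half-space:
Δσ_z = 3P/(2πz²) · [1 + (r/z)²]^(−5/2)
r/z = 4.5/3.1 = 1.4516; [1+(r/z)²]^(−5/2) = 0.05876.
Δσ_z = 3×2370/(2π×3.1²) × 0.05876 = 117.75 × 0.05876 = 6.919 kPa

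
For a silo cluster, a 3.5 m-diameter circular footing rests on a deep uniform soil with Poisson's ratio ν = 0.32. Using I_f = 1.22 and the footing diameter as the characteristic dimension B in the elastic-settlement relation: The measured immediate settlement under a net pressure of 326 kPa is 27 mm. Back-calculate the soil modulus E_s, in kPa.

S_e = q·B·(1−ν²)/E_s · I_f  ⇒  E_s = q·B·(1−ν²)·I_f / S_e.
E_s = 326 × 3.5 × 0.8976 × 1.22 / 0.027 = 46280 kPa

E_s ≈ 46300 kPa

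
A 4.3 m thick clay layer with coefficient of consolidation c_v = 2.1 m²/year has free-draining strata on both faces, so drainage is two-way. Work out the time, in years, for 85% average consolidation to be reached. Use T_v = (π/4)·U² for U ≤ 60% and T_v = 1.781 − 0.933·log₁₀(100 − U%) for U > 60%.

t ≈ 1.5 years

Drainage path length: H_d = H/2 = 2.15 m (double drainage).
U > 60%: T_v = 1.781 − 0.933·log₁₀(100 − 85) = 0.68371.
t = T_v·H_d²/c_v = 0.68371×2.15²/2.1 = 1.505 years.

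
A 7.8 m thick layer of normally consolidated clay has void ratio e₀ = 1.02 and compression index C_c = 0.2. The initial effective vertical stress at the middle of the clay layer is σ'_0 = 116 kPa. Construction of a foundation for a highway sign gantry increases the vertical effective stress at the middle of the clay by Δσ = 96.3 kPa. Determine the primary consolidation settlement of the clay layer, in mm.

Final effective stress: σ'_f = σ'_0 + Δσ = 116 + 96.3 = 212.3 kPa.
Normally consolidated clay, so the full stress increment lies on the virgin compression line:
S_c = C_c·H/(1+e₀)·log₁₀(σ'_f/σ'_0) = 0.2×7.8/(1+1.02)×log₁₀(212.3/116)
    = 0.77228 × 0.26249 = 0.2027 m

S_c ≈ 203 mm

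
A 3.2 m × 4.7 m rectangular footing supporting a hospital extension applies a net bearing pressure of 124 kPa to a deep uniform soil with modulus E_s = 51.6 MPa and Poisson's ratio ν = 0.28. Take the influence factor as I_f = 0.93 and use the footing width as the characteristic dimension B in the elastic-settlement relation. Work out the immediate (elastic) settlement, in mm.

Immediate (elastic) settlement: S_e = q·B·(1−ν²)/E_s · I_f.
E_s = 51.6 MPa = 51600 kPa.
S_e = 124 × 3.2 × (1 − 0.28²) / 51600 × 0.93
    = 124 × 3.2 × 0.9216 / 51600 × 0.93
    = 0.006591 m = 6.591 mm

S_e ≈ 6.59 mm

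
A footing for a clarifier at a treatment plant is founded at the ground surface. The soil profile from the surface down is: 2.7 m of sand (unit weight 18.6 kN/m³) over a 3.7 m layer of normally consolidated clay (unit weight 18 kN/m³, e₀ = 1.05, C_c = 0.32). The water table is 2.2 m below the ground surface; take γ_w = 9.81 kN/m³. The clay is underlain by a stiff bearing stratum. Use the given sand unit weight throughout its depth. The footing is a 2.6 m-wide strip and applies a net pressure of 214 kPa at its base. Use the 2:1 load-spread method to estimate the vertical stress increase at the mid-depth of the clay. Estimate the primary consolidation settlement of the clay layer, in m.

S_c ≈ 0.207 m

Mid-depth of clay below the ground surface: z = 2.7 + 3.7/2 = 4.55 m.
Total vertical stress at mid-clay: σ_v = 18.6×2.7 + 18×1.85 = 83.52 kPa.
Pore pressure: u = 9.81×(4.55 − 2.2) = 23.054 kPa.
Initial effective stress: σ'_0 = σ_v − u = 83.52 − 23.054 = 60.466 kPa.
Stress increase at mid-clay by the 2:1 spreading method:
Δσ = qB/(B+z) = 214×2.6/(2.6+4.55) = 77.818 kPa
Final effective stress: σ'_f = σ'_0 + Δσ = 60.466 + 77.818 = 138.28 kPa.
Normally consolidated clay, so the full stress increment lies on the virgin compression line:
S_c = C_c·H/(1+e₀)·log₁₀(σ'_f/σ'_0) = 0.32×3.7/(1+1.05)×log₁₀(138.28/60.466)
    = 0.57756 × 0.35925 = 0.2075 m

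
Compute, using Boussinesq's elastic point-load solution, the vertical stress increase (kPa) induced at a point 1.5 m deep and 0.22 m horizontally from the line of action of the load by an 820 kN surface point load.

Δσ_z ≈ 165 kPa

Boussinesq vertical stress below a point load on an elastic half-space:
Δσ_z = 3P/(2πz²) · [1 + (r/z)²]^(−5/2)
r/z = 0.22/1.5 = 0.14667; [1+(r/z)²]^(−5/2) = 0.94818.
Δσ_z = 3×820/(2π×1.5²) × 0.94818 = 174.01 × 0.94818 = 165 kPa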